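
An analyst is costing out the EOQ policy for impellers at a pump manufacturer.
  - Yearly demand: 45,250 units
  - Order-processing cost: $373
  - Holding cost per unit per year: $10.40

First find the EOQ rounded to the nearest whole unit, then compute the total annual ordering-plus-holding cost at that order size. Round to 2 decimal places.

Optimal lot size Q* = (2 × 45,250 × $373 / $10.4)^½ ≈ 1,801.62 → Q = 1,802 units
Annual ordering cost = (D/Q)·S = (45,250/1,802) × 373 = $9,366.40
Annual holding cost  = (Q/2)·H = (1,802/2) × 10.4 = $9,370.40
Total = $9,366.40 + $9,370.40 = $18,736.80

$18,736.80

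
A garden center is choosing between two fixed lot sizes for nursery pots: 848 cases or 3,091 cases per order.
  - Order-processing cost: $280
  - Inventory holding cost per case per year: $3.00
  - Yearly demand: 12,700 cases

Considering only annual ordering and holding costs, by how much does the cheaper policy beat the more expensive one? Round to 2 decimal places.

TC(Q) = (D/Q)S + (Q/2)H
TC(848) = (12,700/848)×280 + (848/2)×3 = $5,465.40
TC(3,091) = (12,700/3,091)×280 + (3,091/2)×3 = $5,786.94
Lots of 848 are cheaper by $321.54.

$321.54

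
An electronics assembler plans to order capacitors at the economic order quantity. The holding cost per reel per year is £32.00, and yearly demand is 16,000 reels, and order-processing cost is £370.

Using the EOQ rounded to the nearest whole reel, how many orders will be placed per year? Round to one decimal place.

26.3 orders per year

Q* = √(2·D·S / H) = √(2·16,000·370 / 32) = √370,000.0 ≈ 608.28 → Q = 608
N = D/Q = 16,000/608 ≈ 26.316 orders/yr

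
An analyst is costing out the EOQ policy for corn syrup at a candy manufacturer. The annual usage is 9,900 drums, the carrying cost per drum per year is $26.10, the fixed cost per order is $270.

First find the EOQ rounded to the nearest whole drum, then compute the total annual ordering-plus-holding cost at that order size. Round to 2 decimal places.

Optimal lot size Q* = (2 × 9,900 × $270 / $26.1)^½ ≈ 452.58 → Q = 453 drums
Ordering: D/Q × S = 9,900/453 × $270 = $5,900.66
Holding:  Q/2 × H = 453/2 × $26.1 = $5,911.65
Total = $5,900.66 + $5,911.65 = $11,812.31

$11,812.31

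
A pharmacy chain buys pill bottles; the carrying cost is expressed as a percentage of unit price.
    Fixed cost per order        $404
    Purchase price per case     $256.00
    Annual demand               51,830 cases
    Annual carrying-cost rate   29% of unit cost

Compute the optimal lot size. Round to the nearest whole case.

751 cases

Carrying cost H = $256 × 29% = $74.2400/case/yr
2DS/H = 2·51,830·404/74.24 = 564,098.06
EOQ = √564,098.06 ≈ 751.06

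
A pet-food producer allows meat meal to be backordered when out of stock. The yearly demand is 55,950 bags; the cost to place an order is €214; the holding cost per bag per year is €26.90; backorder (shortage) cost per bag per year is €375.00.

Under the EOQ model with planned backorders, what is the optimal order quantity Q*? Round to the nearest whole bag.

Q* = √(2DS/H) · √((H + b)/b)
   = √(2 × 55,950 × 214 / 26.9) · √((26.9 + 375) / 375)
   = 943.508 × 1.0352 ≈ 976.76

977 bags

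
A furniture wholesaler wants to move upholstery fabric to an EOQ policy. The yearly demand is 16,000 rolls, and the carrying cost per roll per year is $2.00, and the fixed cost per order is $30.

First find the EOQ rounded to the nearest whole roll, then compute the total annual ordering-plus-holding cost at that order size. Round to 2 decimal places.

2DS/H = 2·16,000·30/2 = 480,000.00
EOQ = √480,000.00 ≈ 692.82 → Q = 693 rolls
Annual ordering cost = (D/Q)·S = (16,000/693) × 30 = $692.64
Annual holding cost  = (Q/2)·H = (693/2) × 2 = $693.00
Total = $692.64 + $693.00 = $1,385.64

$1,385.64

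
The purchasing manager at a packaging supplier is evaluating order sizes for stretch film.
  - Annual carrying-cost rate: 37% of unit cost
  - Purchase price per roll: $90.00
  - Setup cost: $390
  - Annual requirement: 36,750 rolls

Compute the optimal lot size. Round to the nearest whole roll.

928 rolls

Holding cost per roll per year: H = 37% × $90 = $33.3000
EOQ = √(2DS/H) = √(2 × 36,750 × 390 / 33.3)
    = √(860,810.81) ≈ 927.80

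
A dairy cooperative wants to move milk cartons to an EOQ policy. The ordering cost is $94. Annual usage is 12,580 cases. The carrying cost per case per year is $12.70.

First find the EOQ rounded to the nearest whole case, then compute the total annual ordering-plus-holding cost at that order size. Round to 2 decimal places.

$5,480.51

2DS/H = 2·12,580·94/12.7 = 186,223.62
EOQ = √186,223.62 ≈ 431.54 → Q = 432 cases
Orders/yr = 12,580/432 = 29.120; ordering cost = 29.120 × $94 = $2,737.31
Average inventory = 432/2 = 216; holding cost = 216 × $12.7 = $2,743.20
Total = $2,737.31 + $2,743.20 = $5,480.51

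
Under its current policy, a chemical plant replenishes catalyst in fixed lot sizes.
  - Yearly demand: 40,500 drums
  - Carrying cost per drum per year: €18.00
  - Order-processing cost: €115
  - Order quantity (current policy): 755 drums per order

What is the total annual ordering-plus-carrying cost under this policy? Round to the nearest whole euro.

Orders/yr = 40,500/755 = 53.642; ordering cost = 53.642 × €115 = €6,168.87
Average inventory = 755/2 = 377.5; holding cost = 377.5 × €18 = €6,795.00
Total = €6,168.87 + €6,795.00 = €12,963.87

€12,964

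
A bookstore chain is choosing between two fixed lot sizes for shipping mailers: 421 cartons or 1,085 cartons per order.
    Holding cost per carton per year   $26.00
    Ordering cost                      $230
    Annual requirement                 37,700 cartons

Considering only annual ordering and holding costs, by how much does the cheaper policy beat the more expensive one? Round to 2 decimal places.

$3,972.49

TC(Q) = (D/Q)S + (Q/2)H
TC(421) = (37,700/421)×230 + (421/2)×26 = $26,069.20
TC(1,085) = (37,700/1,085)×230 + (1,085/2)×26 = $22,096.71
Cheaper: Q = 1,085.  Difference = $3,972.49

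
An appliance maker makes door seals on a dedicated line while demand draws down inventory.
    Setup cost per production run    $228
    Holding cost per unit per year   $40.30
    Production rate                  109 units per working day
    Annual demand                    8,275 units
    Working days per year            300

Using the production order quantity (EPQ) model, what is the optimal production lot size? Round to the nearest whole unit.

354 units

d = 8,275/300 = 27.5833 units/day;  effective holding cost H(1 − d/p) = 40.3·(1 − 27.5833/109) = 30.10176
Q* = √(2DS / H_eff) = √(2·8,275·228 / 30.10176) ≈ 354.05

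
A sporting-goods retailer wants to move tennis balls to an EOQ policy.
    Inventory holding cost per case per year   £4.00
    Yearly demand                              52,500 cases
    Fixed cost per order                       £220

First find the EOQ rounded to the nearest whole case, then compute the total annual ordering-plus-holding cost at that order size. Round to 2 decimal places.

£9,612.49

EOQ = √(2DS/H) = √(2 × 52,500 × 220 / 4)
    = √(5,775,000.00) ≈ 2,403.12 → Q = 2,403 cases
Annual ordering cost = (D/Q)·S = (52,500/2,403) × 220 = £4,806.49
Annual holding cost  = (Q/2)·H = (2,403/2) × 4 = £4,806.00
Total = £4,806.49 + £4,806.00 = £9,612.49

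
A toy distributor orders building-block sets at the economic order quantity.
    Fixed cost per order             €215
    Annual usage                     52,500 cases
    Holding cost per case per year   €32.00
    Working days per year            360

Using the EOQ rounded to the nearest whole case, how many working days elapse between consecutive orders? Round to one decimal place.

Optimal lot size Q* = (2 × 52,500 × €215 / €32)^½ ≈ 839.92 → Q = 840 cases
Days between orders = 360 / (D/Q) = 360 / 62.500 ≈ 5.760

5.8 days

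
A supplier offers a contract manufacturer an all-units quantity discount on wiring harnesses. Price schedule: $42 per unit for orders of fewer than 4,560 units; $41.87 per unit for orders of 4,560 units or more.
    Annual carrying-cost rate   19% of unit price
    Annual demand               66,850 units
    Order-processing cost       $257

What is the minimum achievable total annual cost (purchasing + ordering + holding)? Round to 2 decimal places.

$2,820,915.23

H₁ = 19%×$42 = $7.9800;  H₂ = 19%×$41.87 = $7.9553
EOQ₁ = √(2×66,850×257/7.9800) = 2,075.06  (< 4,560, feasible at tier 1)
EOQ₂ = √(2×66,850×257/7.9553) = 2,078.28  (< 4,560 → use Q = 4,560 at tier-2 price)
TC(tier 1 (EOQ₁), Q≈2,075.1) = $2,824,258.98
TC(tier 2, Q≈4,560.0) = $2,820,915.23
Minimum at tier 2: $2,820,915.23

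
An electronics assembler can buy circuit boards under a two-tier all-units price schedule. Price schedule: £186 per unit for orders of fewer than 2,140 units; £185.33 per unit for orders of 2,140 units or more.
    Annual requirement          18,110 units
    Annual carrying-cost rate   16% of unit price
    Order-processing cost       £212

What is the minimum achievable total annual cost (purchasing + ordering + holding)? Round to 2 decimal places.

£3,383,576.76

H₁ = 16%×£186 = £29.7600;  H₂ = 16%×£185.33 = £29.6528
EOQ₁ = √(2×18,110×212/29.7600) = 507.96  (< 2,140, feasible at tier 1)
EOQ₂ = √(2×18,110×212/29.6528) = 508.87  (< 2,140 → use Q = 2,140 at tier-2 price)
TC(tier 1 (EOQ₁), Q≈508.0) = £3,383,576.76
TC(tier 2, Q≈2,140.0) = £3,389,848.87
Minimum at tier 1 (EOQ₁): £3,383,576.76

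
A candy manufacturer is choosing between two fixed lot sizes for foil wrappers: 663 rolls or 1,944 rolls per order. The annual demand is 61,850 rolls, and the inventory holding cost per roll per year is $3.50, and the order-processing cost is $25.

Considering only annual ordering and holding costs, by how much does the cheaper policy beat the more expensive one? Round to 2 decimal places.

$704.94

For each Q, cost = (D/Q)·S + (Q/2)·H.
TC(663) = (61,850/663)×25 + (663/2)×3.5 = $3,492.45
TC(1,944) = (61,850/1,944)×25 + (1,944/2)×3.5 = $4,197.40
|ΔTC| = |$3,492.45 − $4,197.40| = $704.94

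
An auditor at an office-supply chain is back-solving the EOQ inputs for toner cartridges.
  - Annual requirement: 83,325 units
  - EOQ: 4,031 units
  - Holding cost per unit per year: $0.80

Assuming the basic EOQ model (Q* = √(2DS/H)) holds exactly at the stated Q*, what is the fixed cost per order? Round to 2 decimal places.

From Q* = √(2DS/H) ⇒ Q*² = 2DS/H.
S = Q²H / (2D) = 4,031² × 0.8 / (2 × 83,325) = 78.0028

$78.00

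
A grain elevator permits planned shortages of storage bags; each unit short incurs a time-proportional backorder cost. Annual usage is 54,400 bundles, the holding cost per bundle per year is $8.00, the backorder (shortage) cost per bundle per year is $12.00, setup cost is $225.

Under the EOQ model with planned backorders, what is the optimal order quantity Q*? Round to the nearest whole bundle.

Basic EOQ = √(2·54,400·225/8) = 1,749.286
Backorder adjustment √((H+b)/b) = √((8+12)/12) = 1.2910
Q* = 1,749.286 × 1.2910 ≈ 2,258.32

2,258 bundles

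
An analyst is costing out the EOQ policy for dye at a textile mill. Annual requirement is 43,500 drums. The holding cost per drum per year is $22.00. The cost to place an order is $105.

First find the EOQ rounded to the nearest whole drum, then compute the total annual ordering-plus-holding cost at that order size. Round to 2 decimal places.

2DS/H = 2·43,500·105/22 = 415,227.27
EOQ = √415,227.27 ≈ 644.38 → Q = 644 drums
Annual ordering cost = (D/Q)·S = (43,500/644) × 105 = $7,092.39
Annual holding cost  = (Q/2)·H = (644/2) × 22 = $7,084.00
Total = $7,092.39 + $7,084.00 = $14,176.39

$14,176.39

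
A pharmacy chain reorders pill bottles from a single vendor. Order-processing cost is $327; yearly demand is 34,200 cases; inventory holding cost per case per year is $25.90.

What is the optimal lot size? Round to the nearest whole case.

929 cases

Q* = √(2·D·S / H) = √(2·34,200·327 / 25.9) = √863,583.0 ≈ 929.29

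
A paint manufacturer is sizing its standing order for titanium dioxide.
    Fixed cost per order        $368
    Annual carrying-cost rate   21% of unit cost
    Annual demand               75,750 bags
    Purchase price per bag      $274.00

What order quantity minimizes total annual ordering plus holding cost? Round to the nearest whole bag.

H = i·C = 0.21 × $274 = $57.5400 per bag-year
EOQ = √(2DS/H) = √(2 × 75,750 × 368 / 57.54)
    = √(968,925.96) ≈ 984.34

984 bags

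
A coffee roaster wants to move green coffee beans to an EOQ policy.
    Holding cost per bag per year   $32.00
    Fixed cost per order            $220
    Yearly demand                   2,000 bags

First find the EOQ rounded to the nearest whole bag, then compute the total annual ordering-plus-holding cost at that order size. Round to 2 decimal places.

Optimal lot size Q* = (2 × 2,000 × $220 / $32)^½ ≈ 165.83 → Q = 166 bags
Annual ordering cost = (D/Q)·S = (2,000/166) × 220 = $2,650.60
Annual holding cost  = (Q/2)·H = (166/2) × 32 = $2,656.00
Total = $2,650.60 + $2,656.00 = $5,306.60

$5,306.60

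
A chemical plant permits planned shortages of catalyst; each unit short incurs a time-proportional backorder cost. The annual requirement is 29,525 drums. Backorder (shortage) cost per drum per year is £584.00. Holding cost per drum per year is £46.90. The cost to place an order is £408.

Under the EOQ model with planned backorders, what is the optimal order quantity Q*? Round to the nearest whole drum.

Q* = √(2DS/H) · √((H + b)/b)
   = √(2 × 29,525 × 408 / 46.9) · √((46.9 + 584) / 584)
   = 716.727 × 1.0394 ≈ 744.95

745 drums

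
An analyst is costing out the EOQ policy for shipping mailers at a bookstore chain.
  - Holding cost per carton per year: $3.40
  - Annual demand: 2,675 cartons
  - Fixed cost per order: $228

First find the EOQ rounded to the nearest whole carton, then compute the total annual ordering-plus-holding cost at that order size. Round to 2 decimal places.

$2,036.50

EOQ = √(2DS/H) = √(2 × 2,675 × 228 / 3.4)
    = √(358,764.71) ≈ 598.97 → Q = 599 cartons
Annual ordering cost = (D/Q)·S = (2,675/599) × 228 = $1,018.20
Annual holding cost  = (Q/2)·H = (599/2) × 3.4 = $1,018.30
Total = $1,018.20 + $1,018.30 = $2,036.50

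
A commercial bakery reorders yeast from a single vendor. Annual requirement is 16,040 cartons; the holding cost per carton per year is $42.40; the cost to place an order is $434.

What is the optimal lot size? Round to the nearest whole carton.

573 cartons

Optimal lot size Q* = (2 × 16,040 × $434 / $42.4)^½ ≈ 573.03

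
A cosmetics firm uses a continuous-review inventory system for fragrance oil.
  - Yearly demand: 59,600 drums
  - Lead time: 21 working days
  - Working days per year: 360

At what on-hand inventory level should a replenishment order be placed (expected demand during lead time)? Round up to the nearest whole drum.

Daily demand d = 59,600 / 360 = 165.556 drums/day
Demand during lead time = 165.556 × 21 = 3,476.67
Reorder point = 3,476.67 → round up

3,477 drums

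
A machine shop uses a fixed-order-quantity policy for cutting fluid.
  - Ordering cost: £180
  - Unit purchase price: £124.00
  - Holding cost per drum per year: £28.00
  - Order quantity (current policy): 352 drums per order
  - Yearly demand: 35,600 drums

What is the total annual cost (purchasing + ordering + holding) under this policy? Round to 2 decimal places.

£4,437,532.55

Annual ordering cost = (D/Q)·S = (35,600/352) × 180 = £18,204.55
Annual holding cost  = (Q/2)·H = (352/2) × 28 = £4,928.00
Purchase cost = D·C = 35,600 × 124 = £4,414,400.00
Total = £18,204.55 + £4,928.00 + £4,414,400.00 = £4,437,532.55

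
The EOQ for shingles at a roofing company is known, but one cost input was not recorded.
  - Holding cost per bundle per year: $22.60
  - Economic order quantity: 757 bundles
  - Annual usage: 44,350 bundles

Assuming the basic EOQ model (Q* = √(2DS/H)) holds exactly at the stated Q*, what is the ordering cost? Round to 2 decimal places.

$146.01

EOQ relation: Q² = 2DS/H, so rearrange for the unknown.
S = Q²H / (2D) = 757² × 22.6 / (2 × 44,350) = 146.0080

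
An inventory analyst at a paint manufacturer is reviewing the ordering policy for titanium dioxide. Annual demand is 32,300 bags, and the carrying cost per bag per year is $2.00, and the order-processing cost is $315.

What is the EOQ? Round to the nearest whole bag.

2DS/H = 2·32,300·315/2 = 10,174,500.00
EOQ = √10,174,500.00 ≈ 3,189.75

3,190 bags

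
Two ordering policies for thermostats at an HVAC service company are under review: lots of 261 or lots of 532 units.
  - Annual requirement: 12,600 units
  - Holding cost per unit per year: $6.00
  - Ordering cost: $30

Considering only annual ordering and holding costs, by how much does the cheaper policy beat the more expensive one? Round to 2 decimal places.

$75.25

Annual cost at Q: ordering D·S/Q plus holding Q·H/2.
TC(261) = (12,600/261)×30 + (261/2)×6 = $2,231.28
TC(532) = (12,600/532)×30 + (532/2)×6 = $2,306.53
Cheaper: Q = 261.  Difference = $75.25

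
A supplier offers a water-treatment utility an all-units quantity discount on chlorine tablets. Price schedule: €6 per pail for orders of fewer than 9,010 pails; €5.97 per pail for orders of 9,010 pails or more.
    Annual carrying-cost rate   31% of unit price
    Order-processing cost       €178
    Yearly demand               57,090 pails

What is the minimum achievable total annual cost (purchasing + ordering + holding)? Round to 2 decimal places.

€348,688.39

H₁ = 31%×€6 = €1.8600;  H₂ = 31%×€5.97 = €1.8507
EOQ₁ = √(2×57,090×178/1.8600) = 3,305.59  (< 9,010, feasible at tier 1)
EOQ₂ = √(2×57,090×178/1.8507) = 3,313.88  (< 9,010 → use Q = 9,010 at tier-2 price)
TC(tier 1 (EOQ₁), Q≈3,305.6) = €348,688.39
TC(tier 2, Q≈9,010.0) = €350,292.56
Minimum at tier 1 (EOQ₁): €348,688.39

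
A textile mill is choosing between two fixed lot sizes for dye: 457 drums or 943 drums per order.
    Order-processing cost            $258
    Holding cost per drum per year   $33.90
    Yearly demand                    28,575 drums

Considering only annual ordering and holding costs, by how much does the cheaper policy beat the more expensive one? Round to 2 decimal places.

Annual cost at Q: ordering D·S/Q plus holding Q·H/2.
TC(457) = (28,575/457)×258 + (457/2)×33.9 = $23,878.21
TC(943) = (28,575/943)×258 + (943/2)×33.9 = $23,801.82
Lots of 943 are cheaper by $76.38.

$76.38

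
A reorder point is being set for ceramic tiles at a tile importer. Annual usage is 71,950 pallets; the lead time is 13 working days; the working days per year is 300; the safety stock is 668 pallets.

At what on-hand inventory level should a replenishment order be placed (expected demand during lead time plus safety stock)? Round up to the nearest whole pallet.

3,786 pallets

Daily demand d = 71,950 / 300 = 239.833 pallets/day
Demand during lead time = 239.833 × 13 = 3,117.83
Reorder point = 3,117.83 + 668 = 3,785.83 → round up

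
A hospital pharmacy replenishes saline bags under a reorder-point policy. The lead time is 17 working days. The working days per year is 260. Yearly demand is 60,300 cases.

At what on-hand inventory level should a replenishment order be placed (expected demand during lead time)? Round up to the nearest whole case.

3,943 cases

Daily demand d = 60,300 / 260 = 231.923 cases/day
Demand during lead time = 231.923 × 17 = 3,942.69
Reorder point = 3,942.69 → round up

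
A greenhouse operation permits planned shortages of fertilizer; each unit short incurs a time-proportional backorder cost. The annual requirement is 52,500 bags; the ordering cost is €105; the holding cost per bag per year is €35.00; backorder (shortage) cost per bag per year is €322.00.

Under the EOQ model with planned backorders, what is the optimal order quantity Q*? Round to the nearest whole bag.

591 bags

Basic EOQ = √(2·52,500·105/35) = 561.249
Backorder adjustment √((H+b)/b) = √((35+322)/322) = 1.0529
Q* = 561.249 × 1.0529 ≈ 590.96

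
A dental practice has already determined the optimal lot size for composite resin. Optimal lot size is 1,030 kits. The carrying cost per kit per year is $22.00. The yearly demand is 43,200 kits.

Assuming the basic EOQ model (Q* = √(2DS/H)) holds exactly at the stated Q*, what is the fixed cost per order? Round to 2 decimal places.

EOQ relation: Q² = 2DS/H, so rearrange for the unknown.
S = Q²H / (2D) = 1,030² × 22 / (2 × 43,200) = 270.1366

$270.14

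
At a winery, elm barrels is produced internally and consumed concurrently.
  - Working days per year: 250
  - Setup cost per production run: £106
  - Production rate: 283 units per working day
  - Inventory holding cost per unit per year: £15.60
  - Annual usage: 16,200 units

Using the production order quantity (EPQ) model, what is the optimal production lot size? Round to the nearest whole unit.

d = 16,200/250 = 64.8000 units/day;  effective holding cost H(1 − d/p) = 15.6·(1 − 64.8000/283) = 12.02799
Q* = √(2DS / H_eff) = √(2·16,200·106 / 12.02799) ≈ 534.35

534 units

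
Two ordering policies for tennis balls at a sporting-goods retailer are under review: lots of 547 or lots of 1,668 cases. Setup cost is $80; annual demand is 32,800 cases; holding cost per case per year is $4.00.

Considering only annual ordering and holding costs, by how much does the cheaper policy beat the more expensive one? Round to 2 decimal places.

TC(Q) = (D/Q)S + (Q/2)H
TC(547) = (32,800/547)×80 + (547/2)×4 = $5,891.07
TC(1,668) = (32,800/1,668)×80 + (1,668/2)×4 = $4,909.14
|ΔTC| = |$5,891.07 − $4,909.14| = $981.93

$981.93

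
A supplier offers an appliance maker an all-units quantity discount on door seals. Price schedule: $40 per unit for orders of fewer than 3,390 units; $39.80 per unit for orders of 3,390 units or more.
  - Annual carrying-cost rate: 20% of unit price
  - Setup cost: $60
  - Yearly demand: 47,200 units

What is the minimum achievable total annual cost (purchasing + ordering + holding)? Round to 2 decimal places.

$1,892,887.60

H₁ = 20%×$40 = $8.0000;  H₂ = 20%×$39.80 = $7.9600
EOQ₁ = √(2×47,200×60/8.0000) = 841.43  (< 3,390, feasible at tier 1)
EOQ₂ = √(2×47,200×60/7.9600) = 843.54  (< 3,390 → use Q = 3,390 at tier-2 price)
TC(tier 1 (EOQ₁), Q≈841.4) = $1,894,731.42
TC(tier 2, Q≈3,390.0) = $1,892,887.60
Minimum at tier 2: $1,892,887.60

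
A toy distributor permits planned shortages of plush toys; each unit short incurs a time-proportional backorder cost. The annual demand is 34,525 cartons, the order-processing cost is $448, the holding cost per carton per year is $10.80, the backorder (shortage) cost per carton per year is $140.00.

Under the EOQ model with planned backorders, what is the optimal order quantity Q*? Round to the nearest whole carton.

1,756 cartons

Basic EOQ = √(2·34,525·448/10.8) = 1,692.423
Backorder adjustment √((H+b)/b) = √((10.8+140)/140) = 1.0379
Q* = 1,692.423 × 1.0379 ≈ 1,756.49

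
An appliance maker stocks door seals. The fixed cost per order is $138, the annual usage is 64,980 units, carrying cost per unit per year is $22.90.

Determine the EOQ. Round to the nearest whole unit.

885 units

Optimal lot size Q* = (2 × 64,980 × $138 / $22.9)^½ ≈ 884.97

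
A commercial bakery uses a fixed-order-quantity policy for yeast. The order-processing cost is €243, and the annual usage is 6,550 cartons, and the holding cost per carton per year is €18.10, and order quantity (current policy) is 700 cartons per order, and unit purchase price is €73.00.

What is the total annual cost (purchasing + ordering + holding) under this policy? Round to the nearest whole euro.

€486,759

Annual ordering cost = (D/Q)·S = (6,550/700) × 243 = €2,273.79
Annual holding cost  = (Q/2)·H = (700/2) × 18.1 = €6,335.00
Purchase cost = D·C = 6,550 × 73 = €478,150.00
Total = €2,273.79 + €6,335.00 + €478,150.00 = €486,758.79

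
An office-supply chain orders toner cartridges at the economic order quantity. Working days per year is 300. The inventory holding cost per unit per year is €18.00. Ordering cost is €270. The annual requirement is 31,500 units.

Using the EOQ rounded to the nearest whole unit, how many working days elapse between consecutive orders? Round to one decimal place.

EOQ = √(2DS/H) = √(2 × 31,500 × 270 / 18)
    = √(945,000.00) ≈ 972.11 → Q = 972 units
T = Q/D × 300 days = 972/31,500 × 300 = 9.257 days

9.3 days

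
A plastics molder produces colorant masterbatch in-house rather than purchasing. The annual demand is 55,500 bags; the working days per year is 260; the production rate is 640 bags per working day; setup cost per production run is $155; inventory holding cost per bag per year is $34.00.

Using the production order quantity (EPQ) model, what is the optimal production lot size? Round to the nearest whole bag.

Daily demand d = 55,500/260 = 213.462; p = 640; 1 − d/p = 0.66647
EPQ = √(2DS / (H(1 − d/p)))
    = √(2 × 55,500 × 155 / (34 × 0.66647)) ≈ 871.36

871 bags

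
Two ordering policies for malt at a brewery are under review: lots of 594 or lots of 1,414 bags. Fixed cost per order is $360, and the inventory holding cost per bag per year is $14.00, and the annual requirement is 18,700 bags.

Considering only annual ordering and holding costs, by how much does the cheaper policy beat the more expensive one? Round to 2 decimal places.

$832.37

For each Q, cost = (D/Q)·S + (Q/2)·H.
TC(594) = (18,700/594)×360 + (594/2)×14 = $15,491.33
TC(1,414) = (18,700/1,414)×360 + (1,414/2)×14 = $14,658.96
Lots of 1,414 are cheaper by $832.37.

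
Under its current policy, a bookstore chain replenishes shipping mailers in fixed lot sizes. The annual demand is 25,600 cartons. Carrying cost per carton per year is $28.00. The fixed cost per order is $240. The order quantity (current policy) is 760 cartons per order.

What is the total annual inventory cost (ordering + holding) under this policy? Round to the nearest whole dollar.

Orders/yr = 25,600/760 = 33.684; ordering cost = 33.684 × $240 = $8,084.21
Average inventory = 760/2 = 380; holding cost = 380 × $28 = $10,640.00
Total = $8,084.21 + $10,640.00 = $18,724.21

$18,724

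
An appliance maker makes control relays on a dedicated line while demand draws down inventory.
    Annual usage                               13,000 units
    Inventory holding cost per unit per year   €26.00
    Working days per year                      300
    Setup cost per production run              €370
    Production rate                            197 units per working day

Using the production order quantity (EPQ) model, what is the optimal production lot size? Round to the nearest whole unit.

Daily demand d = 13,000/300 = 43.333; p = 197; 1 − d/p = 0.78003
EPQ = √(2DS / (H(1 − d/p)))
    = √(2 × 13,000 × 370 / (26 × 0.78003)) ≈ 688.72

689 units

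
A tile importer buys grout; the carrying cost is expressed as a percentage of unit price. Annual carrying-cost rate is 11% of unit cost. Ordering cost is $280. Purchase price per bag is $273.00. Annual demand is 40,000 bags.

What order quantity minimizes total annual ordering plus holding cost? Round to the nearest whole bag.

Carrying cost H = $273 × 11% = $30.0300/bag/yr
EOQ = √(2DS/H) = √(2 × 40,000 × 280 / 30.03)
    = √(745,920.75) ≈ 863.67

864 bags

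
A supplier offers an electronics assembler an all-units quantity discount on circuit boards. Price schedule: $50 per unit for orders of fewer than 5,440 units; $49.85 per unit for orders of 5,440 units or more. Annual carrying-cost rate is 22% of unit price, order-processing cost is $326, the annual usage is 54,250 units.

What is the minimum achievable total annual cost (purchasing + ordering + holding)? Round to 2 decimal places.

H₁ = 22%×$50 = $11.0000;  H₂ = 22%×$49.85 = $10.9670
EOQ₁ = √(2×54,250×326/11.0000) = 1,793.19  (< 5,440, feasible at tier 1)
EOQ₂ = √(2×54,250×326/10.9670) = 1,795.89  (< 5,440 → use Q = 5,440 at tier-2 price)
TC(tier 1 (EOQ₁), Q≈1,793.2) = $2,732,225.14
TC(tier 2, Q≈5,440.0) = $2,737,443.75
Minimum at tier 1 (EOQ₁): $2,732,225.14

$2,732,225.14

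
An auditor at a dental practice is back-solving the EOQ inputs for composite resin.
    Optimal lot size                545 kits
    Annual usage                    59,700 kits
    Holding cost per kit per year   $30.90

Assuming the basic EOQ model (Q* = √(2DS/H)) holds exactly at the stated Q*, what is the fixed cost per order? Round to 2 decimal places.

$76.87

Since Q* = (2DS/H)^½, squaring gives Q*²·H = 2DS.
S = Q²H / (2D) = 545² × 30.9 / (2 × 59,700) = 76.8683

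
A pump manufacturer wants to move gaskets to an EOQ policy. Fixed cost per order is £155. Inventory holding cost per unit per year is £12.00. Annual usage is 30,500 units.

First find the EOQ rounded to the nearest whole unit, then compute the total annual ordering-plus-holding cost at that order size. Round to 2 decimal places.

£10,651.76

Q* = √(2·D·S / H) = √(2·30,500·155 / 12) = √787,916.7 ≈ 887.65 → Q = 888 units
Ordering: D/Q × S = 30,500/888 × £155 = £5,323.76
Holding:  Q/2 × H = 888/2 × £12 = £5,328.00
Total = £5,323.76 + £5,328.00 = £10,651.76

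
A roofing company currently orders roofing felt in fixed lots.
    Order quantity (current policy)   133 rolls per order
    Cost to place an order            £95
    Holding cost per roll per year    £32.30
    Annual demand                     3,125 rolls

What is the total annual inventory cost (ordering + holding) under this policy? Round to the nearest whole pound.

Annual ordering cost = (D/Q)·S = (3,125/133) × 95 = £2,232.14
Annual holding cost  = (Q/2)·H = (133/2) × 32.3 = £2,147.95
Total = £2,232.14 + £2,147.95 = £4,380.09

£4,380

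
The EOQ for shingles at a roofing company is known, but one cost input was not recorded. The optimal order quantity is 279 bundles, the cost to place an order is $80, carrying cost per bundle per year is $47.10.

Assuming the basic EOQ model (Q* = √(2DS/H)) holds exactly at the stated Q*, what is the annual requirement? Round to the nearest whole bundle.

22,914 bundles per year

From Q* = √(2DS/H) ⇒ Q*² = 2DS/H.
D = Q²H / (2S) = 279² × 47.1 / (2 × 80) = 22,914.44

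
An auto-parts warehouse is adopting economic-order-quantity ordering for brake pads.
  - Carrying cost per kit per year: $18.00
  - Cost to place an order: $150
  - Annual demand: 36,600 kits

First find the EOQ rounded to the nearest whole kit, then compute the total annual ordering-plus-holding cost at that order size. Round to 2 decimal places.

2DS/H = 2·36,600·150/18 = 610,000.00
EOQ = √610,000.00 ≈ 781.02 → Q = 781 kits
Annual ordering cost = (D/Q)·S = (36,600/781) × 150 = $7,029.45
Annual holding cost  = (Q/2)·H = (781/2) × 18 = $7,029.00
Total = $7,029.45 + $7,029.00 = $14,058.45

$14,058.45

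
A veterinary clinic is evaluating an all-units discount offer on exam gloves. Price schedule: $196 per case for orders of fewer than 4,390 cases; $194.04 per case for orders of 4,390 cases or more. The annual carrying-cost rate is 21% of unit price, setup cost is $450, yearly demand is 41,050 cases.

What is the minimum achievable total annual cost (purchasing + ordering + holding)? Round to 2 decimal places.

$8,058,992.60

H₁ = 21%×$196 = $41.1600;  H₂ = 21%×$194.04 = $40.7484
EOQ₁ = √(2×41,050×450/41.1600) = 947.41  (< 4,390, feasible at tier 1)
EOQ₂ = √(2×41,050×450/40.7484) = 952.19  (< 4,390 → use Q = 4,390 at tier-2 price)
TC(tier 1 (EOQ₁), Q≈947.4) = $8,084,795.59
TC(tier 2, Q≈4,390.0) = $8,058,992.60
Minimum at tier 2: $8,058,992.60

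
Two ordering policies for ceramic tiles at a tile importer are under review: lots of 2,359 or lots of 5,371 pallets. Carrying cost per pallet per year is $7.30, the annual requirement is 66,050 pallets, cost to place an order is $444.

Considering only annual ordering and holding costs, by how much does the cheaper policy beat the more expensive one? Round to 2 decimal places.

For each Q, cost = (D/Q)·S + (Q/2)·H.
TC(2,359) = (66,050/2,359)×444 + (2,359/2)×7.3 = $21,041.97
TC(5,371) = (66,050/5,371)×444 + (5,371/2)×7.3 = $25,064.25
Lots of 2,359 are cheaper by $4,022.28.

$4,022.28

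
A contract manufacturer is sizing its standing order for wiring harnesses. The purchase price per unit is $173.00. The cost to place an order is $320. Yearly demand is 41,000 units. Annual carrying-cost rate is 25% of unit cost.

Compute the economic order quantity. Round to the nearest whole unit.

H = i·C = 0.25 × $173 = $43.2500 per unit-year
Optimal lot size Q* = (2 × 41,000 × $320 / $43.25)^½ ≈ 778.91

779 units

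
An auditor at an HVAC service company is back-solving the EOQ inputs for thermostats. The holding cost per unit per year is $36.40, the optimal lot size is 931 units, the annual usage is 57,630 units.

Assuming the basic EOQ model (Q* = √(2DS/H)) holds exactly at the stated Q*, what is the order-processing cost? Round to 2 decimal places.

EOQ relation: Q² = 2DS/H, so rearrange for the unknown.
S = Q²H / (2D) = 931² × 36.4 / (2 × 57,630) = 273.7298

$273.73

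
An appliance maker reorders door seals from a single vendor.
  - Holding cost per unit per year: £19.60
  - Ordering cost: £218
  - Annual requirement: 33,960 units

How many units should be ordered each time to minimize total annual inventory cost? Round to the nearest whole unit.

EOQ = √(2DS/H) = √(2 × 33,960 × 218 / 19.6)
    = √(755,436.73) ≈ 869.16

869 units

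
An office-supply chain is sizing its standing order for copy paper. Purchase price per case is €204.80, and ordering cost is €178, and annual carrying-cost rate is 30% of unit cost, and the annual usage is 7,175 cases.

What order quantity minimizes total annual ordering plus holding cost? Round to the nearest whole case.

204 cases

Carrying cost H = €204.8 × 30% = €61.4400/case/yr
2DS/H = 2·7,175·178/61.44 = 41,573.89
EOQ = √41,573.89 ≈ 203.90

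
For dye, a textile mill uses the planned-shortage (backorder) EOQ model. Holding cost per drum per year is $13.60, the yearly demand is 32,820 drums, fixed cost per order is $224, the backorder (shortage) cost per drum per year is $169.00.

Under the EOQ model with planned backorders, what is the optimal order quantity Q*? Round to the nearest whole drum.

1,081 drums

Basic EOQ = √(2·32,820·224/13.6) = 1,039.774
Backorder adjustment √((H+b)/b) = √((13.6+169)/169) = 1.0395
Q* = 1,039.774 × 1.0395 ≈ 1,080.80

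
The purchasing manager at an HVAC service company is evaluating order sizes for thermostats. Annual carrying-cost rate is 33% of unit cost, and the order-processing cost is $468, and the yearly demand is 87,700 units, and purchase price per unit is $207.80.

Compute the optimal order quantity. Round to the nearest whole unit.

H = i·C = 0.33 × $207.8 = $68.5740 per unit-year
EOQ = √(2DS/H) = √(2 × 87,700 × 468 / 68.574)
    = √(1,197,060.11) ≈ 1,094.10

1,094 units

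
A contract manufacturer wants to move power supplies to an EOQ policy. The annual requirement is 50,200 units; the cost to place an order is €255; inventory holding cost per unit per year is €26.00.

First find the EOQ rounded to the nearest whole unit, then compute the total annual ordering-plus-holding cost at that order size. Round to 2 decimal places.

€25,800.23

Q* = √(2·D·S / H) = √(2·50,200·255 / 26) = √984,692.3 ≈ 992.32 → Q = 992 units
Orders/yr = 50,200/992 = 50.605; ordering cost = 50.605 × €255 = €12,904.23
Average inventory = 992/2 = 496; holding cost = 496 × €26 = €12,896.00
Total = €12,904.23 + €12,896.00 = €25,800.23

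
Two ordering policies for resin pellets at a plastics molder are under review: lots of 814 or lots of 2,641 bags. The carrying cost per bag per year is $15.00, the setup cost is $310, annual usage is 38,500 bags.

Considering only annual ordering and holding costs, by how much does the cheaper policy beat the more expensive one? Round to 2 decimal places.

Annual cost at Q: ordering D·S/Q plus holding Q·H/2.
TC(814) = (38,500/814)×310 + (814/2)×15 = $20,767.16
TC(2,641) = (38,500/2,641)×310 + (2,641/2)×15 = $24,326.62
Lots of 814 are cheaper by $3,559.46.

$3,559.46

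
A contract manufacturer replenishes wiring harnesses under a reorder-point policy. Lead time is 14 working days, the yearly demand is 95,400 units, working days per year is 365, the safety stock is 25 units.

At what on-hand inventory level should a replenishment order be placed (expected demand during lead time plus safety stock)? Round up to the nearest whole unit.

3,685 units

Daily demand d = 95,400 / 365 = 261.370 units/day
Demand during lead time = 261.370 × 14 = 3,659.18
Reorder point = 3,659.18 + 25 = 3,684.18 → round up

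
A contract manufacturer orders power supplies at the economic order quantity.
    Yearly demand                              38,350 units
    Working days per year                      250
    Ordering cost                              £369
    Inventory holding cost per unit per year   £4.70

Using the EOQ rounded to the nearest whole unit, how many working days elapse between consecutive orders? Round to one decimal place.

16.0 days

EOQ = √(2DS/H) = √(2 × 38,350 × 369 / 4.7)
    = √(6,021,765.96) ≈ 2,453.93 → Q = 2,454 units
Days between orders = 250 / (D/Q) = 250 / 15.628 ≈ 15.997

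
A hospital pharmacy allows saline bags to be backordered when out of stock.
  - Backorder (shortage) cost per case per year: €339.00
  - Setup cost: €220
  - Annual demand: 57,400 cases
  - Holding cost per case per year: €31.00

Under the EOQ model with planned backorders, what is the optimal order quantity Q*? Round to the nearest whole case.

Q* = √(2DS/H) · √((H + b)/b)
   = √(2 × 57,400 × 220 / 31) · √((31 + 339) / 339)
   = 902.613 × 1.0447 ≈ 942.98

943 cases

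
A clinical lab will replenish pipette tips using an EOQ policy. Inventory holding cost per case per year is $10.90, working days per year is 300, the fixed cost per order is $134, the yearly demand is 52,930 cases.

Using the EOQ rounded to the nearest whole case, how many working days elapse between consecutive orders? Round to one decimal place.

6.5 days

Q* = √(2·D·S / H) = √(2·52,930·134 / 10.9) = √1,301,398.2 ≈ 1,140.79 → Q = 1,141 cases
Days between orders = 300 / (D/Q) = 300 / 46.389 ≈ 6.467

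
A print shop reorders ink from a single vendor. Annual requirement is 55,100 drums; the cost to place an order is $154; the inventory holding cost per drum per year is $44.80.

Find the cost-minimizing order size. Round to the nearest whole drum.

615 drums

Optimal lot size Q* = (2 × 55,100 × $154 / $44.8)^½ ≈ 615.48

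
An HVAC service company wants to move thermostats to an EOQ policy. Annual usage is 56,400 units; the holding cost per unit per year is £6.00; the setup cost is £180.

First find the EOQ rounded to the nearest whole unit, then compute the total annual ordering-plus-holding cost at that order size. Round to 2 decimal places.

Optimal lot size Q* = (2 × 56,400 × £180 / £6)^½ ≈ 1,839.57 → Q = 1,840 units
Orders/yr = 56,400/1,840 = 30.652; ordering cost = 30.652 × £180 = £5,517.39
Average inventory = 1,840/2 = 920; holding cost = 920 × £6 = £5,520.00
Total = £5,517.39 + £5,520.00 = £11,037.39

£11,037.39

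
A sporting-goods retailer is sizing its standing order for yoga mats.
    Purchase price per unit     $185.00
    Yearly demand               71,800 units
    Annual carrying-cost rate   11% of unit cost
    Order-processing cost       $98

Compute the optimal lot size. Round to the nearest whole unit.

832 units

Carrying cost H = $185 × 11% = $20.3500/unit/yr
2DS/H = 2·71,800·98/20.35 = 691,538.08
EOQ = √691,538.08 ≈ 831.59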